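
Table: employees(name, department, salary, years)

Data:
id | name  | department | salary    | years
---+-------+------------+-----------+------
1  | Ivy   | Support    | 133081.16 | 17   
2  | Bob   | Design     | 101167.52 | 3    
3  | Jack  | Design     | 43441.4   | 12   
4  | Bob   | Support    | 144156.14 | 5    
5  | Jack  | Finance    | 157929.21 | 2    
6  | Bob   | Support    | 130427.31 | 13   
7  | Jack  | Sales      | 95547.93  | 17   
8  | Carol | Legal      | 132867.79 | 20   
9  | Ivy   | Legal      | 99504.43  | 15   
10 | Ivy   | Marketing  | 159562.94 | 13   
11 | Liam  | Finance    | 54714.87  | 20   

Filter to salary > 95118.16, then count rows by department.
SELECT department, COUNT(*)
FROM employees
WHERE salary > 95118.16
GROUP BY department

Note: WHERE filters rows before grouping.

Result:
  Design: 1
  Finance: 1
  Legal: 2
  Marketing: 1
  Sales: 1
  Support: 3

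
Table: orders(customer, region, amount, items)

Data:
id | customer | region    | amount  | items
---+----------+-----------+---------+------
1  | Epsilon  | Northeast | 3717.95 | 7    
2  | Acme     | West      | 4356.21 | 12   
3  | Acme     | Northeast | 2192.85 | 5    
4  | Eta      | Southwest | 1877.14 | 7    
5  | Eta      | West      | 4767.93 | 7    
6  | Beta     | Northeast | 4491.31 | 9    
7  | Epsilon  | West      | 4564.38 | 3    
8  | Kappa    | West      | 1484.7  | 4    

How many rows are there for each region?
SELECT region, COUNT(*) as count
FROM orders
GROUP BY region

Result:
  Northeast: 3
  Southwest: 1
  West: 4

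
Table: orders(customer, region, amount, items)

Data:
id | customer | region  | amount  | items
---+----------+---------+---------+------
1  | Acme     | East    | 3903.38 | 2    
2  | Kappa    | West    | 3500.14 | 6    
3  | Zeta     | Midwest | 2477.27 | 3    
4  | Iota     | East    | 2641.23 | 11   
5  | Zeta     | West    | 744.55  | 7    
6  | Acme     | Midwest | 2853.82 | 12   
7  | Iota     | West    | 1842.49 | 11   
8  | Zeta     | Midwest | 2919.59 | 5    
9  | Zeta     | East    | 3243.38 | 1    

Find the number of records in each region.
SELECT region, COUNT(*) as count
FROM orders
GROUP BY region

Result:
  East: 3
  Midwest: 3
  West: 3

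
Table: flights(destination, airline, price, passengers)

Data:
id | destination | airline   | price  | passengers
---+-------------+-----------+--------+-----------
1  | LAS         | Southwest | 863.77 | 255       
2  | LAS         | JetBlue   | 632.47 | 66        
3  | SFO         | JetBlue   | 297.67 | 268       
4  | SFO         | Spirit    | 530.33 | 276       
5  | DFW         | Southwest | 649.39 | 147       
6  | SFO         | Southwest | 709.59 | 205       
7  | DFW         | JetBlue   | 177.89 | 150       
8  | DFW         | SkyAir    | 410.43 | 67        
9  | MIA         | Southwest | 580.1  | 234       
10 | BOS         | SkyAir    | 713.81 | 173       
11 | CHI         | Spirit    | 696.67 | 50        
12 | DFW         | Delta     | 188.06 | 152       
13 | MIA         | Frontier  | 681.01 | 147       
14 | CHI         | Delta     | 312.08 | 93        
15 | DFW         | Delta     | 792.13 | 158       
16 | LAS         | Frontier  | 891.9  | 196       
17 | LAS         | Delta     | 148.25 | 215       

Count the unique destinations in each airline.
SELECT airline, COUNT(DISTINCT destination)
FROM flights
GROUP BY airline

Result:
  Delta: 3 distinct
  Frontier: 2 distinct
  JetBlue: 3 distinct
  SkyAir: 2 distinct
  Southwest: 4 distinct
  Spirit: 2 distinct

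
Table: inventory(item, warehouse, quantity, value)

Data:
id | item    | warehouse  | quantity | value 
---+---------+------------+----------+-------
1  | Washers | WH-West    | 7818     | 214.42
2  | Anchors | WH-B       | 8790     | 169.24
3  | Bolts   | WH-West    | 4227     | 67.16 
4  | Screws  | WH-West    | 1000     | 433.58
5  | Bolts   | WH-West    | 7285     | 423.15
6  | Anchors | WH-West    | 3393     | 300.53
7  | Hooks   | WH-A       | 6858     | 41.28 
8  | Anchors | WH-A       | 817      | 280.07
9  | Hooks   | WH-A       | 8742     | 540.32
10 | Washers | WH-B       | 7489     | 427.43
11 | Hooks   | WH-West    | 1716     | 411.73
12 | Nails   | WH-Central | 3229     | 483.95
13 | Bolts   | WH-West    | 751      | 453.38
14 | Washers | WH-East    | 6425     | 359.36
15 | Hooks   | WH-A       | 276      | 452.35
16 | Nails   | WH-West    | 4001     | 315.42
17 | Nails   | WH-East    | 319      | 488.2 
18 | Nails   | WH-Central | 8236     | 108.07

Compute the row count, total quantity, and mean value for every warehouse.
SELECT warehouse,
       COUNT(*) as cnt,
       SUM(quantity) as total_quantity,
       AVG(value) as avg_value
FROM inventory
GROUP BY warehouse

Result:
  WH-A: 4 records, 16693 total quantity, 328.51 avg value
  WH-B: 2 records, 16279 total quantity, 298.34 avg value
  WH-Central: 2 records, 11465 total quantity, 296.01 avg value
  WH-East: 2 records, 6744 total quantity, 423.78 avg value
  WH-West: 8 records, 30191 total quantity, 327.42 avg value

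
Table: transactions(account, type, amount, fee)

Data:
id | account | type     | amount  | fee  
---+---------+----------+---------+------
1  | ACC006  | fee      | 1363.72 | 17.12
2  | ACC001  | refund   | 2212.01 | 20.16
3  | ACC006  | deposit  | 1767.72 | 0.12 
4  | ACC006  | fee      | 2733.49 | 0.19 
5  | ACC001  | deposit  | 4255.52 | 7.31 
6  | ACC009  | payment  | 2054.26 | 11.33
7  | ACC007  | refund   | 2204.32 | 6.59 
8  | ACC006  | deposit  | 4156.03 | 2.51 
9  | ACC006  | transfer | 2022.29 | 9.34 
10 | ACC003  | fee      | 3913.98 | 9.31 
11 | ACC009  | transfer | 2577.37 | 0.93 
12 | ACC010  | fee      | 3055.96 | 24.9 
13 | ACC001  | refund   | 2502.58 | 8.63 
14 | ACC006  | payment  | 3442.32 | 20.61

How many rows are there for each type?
SELECT type, COUNT(*) as count
FROM transactions
GROUP BY type

Result:
  deposit: 3
  fee: 4
  payment: 2
  refund: 3
  transfer: 2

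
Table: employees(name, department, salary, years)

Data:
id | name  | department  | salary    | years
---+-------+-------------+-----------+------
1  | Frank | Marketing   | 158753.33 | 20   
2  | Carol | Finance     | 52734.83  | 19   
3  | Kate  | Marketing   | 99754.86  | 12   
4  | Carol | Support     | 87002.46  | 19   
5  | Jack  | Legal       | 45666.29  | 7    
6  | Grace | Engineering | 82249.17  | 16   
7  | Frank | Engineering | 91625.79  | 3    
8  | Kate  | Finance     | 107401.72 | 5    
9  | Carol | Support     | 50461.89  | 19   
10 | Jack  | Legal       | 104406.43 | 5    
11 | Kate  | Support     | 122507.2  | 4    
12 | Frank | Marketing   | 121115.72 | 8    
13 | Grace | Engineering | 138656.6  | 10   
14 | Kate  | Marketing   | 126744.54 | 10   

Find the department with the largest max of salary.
SELECT department, MAX(salary) as val
FROM employees
GROUP BY department
ORDER BY val DESC
LIMIT 1

Result: Marketing with max(salary) = 158753.33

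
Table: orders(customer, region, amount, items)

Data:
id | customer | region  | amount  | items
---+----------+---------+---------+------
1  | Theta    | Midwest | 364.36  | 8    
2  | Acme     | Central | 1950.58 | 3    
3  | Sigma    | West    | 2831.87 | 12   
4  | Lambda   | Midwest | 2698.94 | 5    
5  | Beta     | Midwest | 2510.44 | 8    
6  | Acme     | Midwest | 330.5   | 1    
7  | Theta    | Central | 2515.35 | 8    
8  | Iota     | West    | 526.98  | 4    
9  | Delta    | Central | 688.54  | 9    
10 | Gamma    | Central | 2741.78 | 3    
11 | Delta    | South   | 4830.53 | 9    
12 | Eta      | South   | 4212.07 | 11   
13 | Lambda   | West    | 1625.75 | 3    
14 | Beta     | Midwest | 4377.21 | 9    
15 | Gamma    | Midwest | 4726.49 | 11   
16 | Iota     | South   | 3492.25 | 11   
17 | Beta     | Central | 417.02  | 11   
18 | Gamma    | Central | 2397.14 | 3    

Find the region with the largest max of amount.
SELECT region, MAX(amount) as val
FROM orders
GROUP BY region
ORDER BY val DESC
LIMIT 1

Result: South with max(amount) = 4830.53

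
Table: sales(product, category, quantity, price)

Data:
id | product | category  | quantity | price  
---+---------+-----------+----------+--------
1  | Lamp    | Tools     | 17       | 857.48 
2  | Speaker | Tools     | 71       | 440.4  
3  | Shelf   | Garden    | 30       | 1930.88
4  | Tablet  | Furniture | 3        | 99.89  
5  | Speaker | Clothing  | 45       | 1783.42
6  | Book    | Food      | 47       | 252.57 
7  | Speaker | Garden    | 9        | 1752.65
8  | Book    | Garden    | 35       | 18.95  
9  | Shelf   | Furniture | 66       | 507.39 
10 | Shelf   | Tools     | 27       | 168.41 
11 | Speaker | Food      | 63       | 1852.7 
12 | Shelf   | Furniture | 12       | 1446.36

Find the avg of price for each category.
SELECT category, AVG(price) as result
FROM sales
GROUP BY category

Result:
  Clothing: 1783.42
  Food: 1052.64
  Furniture: 684.55
  Garden: 1234.16
  Tools: 488.76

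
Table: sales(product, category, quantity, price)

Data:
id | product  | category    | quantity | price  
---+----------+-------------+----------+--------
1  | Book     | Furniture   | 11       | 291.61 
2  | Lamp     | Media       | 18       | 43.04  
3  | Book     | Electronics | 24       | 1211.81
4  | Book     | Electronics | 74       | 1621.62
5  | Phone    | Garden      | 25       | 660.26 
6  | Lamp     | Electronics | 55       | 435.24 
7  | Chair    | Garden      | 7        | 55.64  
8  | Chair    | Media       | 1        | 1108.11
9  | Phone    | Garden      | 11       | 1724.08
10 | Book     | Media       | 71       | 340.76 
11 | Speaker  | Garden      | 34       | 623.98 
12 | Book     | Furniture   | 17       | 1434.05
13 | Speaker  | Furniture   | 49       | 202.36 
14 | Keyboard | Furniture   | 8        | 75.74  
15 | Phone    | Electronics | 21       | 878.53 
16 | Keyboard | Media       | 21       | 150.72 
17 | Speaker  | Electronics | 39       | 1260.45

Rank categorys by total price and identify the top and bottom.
SELECT category, SUM(price)
FROM sales
GROUP BY category
ORDER BY SUM(price)

All groups:
  Media: 1642.63
  Furniture: 2003.76
  Garden: 3063.96
  Electronics: 5407.65

Highest: Electronics (5407.65)
Lowest: Media (1642.63)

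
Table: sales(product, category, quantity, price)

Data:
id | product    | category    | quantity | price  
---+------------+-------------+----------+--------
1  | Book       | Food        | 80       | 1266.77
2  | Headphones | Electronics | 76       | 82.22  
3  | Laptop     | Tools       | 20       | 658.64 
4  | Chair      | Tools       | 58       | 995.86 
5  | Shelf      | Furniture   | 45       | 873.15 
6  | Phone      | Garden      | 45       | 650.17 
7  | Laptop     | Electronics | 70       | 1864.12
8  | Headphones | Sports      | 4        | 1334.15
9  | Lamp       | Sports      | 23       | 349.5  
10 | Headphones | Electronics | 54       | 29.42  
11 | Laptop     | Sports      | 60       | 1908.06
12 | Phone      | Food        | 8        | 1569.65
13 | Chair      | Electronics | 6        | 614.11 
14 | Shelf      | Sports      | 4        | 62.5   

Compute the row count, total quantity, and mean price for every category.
SELECT category,
       COUNT(*) as cnt,
       SUM(quantity) as total_quantity,
       AVG(price) as avg_price
FROM sales
GROUP BY category

Result:
  Electronics: 4 records, 206 total quantity, 647.47 avg price
  Food: 2 records, 88 total quantity, 1418.21 avg price
  Furniture: 1 records, 45 total quantity, 873.15 avg price
  Garden: 1 records, 45 total quantity, 650.17 avg price
  Sports: 4 records, 91 total quantity, 913.55 avg price
  Tools: 2 records, 78 total quantity, 827.25 avg price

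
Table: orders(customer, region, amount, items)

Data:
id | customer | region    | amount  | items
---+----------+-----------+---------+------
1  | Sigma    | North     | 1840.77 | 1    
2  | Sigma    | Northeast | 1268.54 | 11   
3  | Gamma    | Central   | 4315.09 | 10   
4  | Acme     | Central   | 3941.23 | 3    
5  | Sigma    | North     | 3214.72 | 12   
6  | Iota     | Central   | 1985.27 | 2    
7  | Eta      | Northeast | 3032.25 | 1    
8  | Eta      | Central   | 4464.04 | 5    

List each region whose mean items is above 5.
SELECT region, AVG(items)
FROM orders
GROUP BY region
HAVING AVG(items) > 5

Result:
  North: avg=6.50
  Northeast: avg=6.00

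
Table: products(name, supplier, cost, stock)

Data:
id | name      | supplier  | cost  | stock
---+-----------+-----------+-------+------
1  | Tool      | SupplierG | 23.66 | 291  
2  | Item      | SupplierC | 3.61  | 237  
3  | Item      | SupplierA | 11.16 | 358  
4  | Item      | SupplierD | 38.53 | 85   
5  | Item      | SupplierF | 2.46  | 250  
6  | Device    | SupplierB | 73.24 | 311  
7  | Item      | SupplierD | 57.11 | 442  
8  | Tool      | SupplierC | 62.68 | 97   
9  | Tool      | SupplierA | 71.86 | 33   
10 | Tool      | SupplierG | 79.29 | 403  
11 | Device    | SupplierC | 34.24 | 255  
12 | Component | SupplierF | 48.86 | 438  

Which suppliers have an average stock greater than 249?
SELECT supplier, AVG(stock)
FROM products
GROUP BY supplier
HAVING AVG(stock) > 249

Result:
  SupplierB: avg=311.00
  SupplierD: avg=263.50
  SupplierF: avg=344.00
  SupplierG: avg=347.00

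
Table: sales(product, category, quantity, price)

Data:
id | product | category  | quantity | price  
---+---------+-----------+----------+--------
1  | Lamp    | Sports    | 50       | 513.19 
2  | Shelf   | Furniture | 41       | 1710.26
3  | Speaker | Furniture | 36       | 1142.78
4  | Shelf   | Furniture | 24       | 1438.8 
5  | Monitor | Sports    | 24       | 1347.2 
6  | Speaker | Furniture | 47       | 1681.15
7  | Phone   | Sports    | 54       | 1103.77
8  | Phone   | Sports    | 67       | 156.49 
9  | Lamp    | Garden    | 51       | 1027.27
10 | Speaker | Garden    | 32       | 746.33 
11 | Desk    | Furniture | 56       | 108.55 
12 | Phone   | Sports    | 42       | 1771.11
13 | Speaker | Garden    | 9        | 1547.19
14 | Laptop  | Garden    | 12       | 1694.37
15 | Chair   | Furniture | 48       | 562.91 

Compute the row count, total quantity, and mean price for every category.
SELECT category,
       COUNT(*) as cnt,
       SUM(quantity) as total_quantity,
       AVG(price) as avg_price
FROM sales
GROUP BY category

Result:
  Furniture: 6 records, 252 total quantity, 1107.41 avg price
  Garden: 4 records, 104 total quantity, 1253.79 avg price
  Sports: 5 records, 237 total quantity, 978.35 avg price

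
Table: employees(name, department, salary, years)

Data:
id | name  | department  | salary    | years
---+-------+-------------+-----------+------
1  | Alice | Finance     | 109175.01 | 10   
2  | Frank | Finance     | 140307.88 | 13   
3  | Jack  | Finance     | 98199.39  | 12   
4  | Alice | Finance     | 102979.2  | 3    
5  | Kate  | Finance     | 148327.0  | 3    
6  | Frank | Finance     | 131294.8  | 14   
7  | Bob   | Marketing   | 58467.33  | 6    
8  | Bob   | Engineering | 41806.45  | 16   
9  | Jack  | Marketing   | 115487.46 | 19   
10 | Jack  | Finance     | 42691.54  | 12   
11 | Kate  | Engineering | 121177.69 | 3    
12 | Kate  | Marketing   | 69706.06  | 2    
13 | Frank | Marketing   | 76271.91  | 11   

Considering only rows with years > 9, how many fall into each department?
SELECT department, COUNT(*)
FROM employees
WHERE years > 9
GROUP BY department

Note: WHERE filters rows before grouping.

Result:
  Engineering: 1
  Finance: 5
  Marketing: 2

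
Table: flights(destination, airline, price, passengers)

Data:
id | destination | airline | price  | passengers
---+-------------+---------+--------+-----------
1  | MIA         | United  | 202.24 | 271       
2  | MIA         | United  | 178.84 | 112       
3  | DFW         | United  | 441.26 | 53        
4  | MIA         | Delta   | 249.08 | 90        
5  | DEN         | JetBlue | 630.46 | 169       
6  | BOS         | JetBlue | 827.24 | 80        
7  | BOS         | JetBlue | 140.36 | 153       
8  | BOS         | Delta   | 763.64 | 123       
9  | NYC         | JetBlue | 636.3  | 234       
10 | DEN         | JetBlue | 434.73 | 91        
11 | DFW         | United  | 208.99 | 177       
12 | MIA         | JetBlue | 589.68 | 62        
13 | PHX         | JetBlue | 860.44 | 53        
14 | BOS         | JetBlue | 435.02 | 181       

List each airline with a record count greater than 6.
SELECT airline, COUNT(*) as cnt
FROM flights
GROUP BY airline
HAVING COUNT(*) > 6

Result:
  JetBlue: 8

Note: HAVING filters groups after aggregation, WHERE filters rows before.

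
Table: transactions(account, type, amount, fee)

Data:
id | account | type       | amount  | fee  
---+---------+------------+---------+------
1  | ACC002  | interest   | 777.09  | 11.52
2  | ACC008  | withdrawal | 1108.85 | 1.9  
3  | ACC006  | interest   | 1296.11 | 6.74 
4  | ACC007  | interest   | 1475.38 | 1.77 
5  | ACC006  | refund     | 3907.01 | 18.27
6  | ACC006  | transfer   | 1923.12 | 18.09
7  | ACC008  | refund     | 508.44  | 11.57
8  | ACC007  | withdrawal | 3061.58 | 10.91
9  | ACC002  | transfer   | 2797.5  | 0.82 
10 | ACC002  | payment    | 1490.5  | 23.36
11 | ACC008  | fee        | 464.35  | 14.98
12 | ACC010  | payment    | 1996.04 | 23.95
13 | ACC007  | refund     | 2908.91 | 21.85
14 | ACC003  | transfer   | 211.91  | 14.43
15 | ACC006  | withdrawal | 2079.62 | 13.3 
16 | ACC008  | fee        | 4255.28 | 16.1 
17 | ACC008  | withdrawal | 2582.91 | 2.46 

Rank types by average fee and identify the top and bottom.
SELECT type, AVG(fee)
FROM transactions
GROUP BY type
ORDER BY AVG(fee)

All groups:
  interest: 6.68
  withdrawal: 7.14
  transfer: 11.11
  fee: 15.54
  refund: 17.23
  payment: 23.66

Highest: payment (23.66)
Lowest: interest (6.68)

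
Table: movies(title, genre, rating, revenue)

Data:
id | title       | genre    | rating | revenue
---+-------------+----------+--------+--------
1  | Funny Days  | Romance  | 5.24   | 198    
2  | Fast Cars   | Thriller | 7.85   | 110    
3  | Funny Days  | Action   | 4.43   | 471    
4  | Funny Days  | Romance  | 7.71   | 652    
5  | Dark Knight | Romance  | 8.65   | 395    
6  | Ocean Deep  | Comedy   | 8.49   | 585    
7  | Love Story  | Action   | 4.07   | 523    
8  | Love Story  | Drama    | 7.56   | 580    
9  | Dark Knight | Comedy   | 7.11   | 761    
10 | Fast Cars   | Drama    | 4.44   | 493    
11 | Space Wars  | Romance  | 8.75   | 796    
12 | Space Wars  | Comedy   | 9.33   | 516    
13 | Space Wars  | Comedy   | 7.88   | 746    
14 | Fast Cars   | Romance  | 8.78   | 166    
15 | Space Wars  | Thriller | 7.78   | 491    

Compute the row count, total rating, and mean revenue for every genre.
SELECT genre,
       COUNT(*) as cnt,
       SUM(rating) as total_rating,
       AVG(revenue) as avg_revenue
FROM movies
GROUP BY genre

Result:
  Action: 2 records, 8.50 total rating, 497.00 avg revenue
  Comedy: 4 records, 32.81 total rating, 652.00 avg revenue
  Drama: 2 records, 12.00 total rating, 536.50 avg revenue
  Romance: 5 records, 39.13 total rating, 441.40 avg revenue
  Thriller: 2 records, 15.63 total rating, 300.50 avg revenue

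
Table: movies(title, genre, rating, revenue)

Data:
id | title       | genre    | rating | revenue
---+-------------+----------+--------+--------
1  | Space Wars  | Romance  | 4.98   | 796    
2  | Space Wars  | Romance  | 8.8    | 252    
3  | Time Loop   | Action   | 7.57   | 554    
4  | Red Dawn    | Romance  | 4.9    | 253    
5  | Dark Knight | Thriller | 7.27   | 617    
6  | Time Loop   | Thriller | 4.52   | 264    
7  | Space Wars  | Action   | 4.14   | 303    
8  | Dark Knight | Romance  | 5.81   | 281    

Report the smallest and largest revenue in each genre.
SELECT genre, MIN(revenue), MAX(revenue)
FROM movies
GROUP BY genre

Result:
  Action: min=303, max=554
  Romance: min=252, max=796
  Thriller: min=264, max=617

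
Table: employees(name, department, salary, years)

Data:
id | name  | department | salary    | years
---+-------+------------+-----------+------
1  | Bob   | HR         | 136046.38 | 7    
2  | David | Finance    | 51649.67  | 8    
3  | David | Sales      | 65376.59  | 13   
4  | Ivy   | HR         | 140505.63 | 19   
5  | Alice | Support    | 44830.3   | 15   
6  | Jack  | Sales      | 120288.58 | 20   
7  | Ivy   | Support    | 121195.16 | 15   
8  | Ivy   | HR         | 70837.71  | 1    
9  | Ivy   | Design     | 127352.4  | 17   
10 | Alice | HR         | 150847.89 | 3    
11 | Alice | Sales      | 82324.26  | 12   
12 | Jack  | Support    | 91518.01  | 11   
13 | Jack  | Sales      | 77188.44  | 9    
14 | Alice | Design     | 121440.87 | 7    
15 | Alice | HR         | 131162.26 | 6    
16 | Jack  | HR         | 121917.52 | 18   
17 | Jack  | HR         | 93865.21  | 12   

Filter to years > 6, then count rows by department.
SELECT department, COUNT(*)
FROM employees
WHERE years > 6
GROUP BY department

Note: WHERE filters rows before grouping.

Result:
  Design: 2
  Finance: 1
  HR: 4
  Sales: 4
  Support: 3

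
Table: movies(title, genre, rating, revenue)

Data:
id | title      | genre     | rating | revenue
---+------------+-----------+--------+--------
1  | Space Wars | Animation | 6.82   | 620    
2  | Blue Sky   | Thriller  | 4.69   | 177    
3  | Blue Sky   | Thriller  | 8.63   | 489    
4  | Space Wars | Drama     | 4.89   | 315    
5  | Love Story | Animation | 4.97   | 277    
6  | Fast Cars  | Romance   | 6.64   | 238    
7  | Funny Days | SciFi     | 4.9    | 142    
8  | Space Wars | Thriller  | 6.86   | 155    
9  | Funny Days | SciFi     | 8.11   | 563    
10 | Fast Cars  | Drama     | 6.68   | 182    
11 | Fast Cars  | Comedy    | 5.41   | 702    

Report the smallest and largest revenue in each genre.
SELECT genre, MIN(revenue), MAX(revenue)
FROM movies
GROUP BY genre

Result:
  Animation: min=277, max=620
  Comedy: min=702, max=702
  Drama: min=182, max=315
  Romance: min=238, max=238
  SciFi: min=142, max=563
  Thriller: min=155, max=489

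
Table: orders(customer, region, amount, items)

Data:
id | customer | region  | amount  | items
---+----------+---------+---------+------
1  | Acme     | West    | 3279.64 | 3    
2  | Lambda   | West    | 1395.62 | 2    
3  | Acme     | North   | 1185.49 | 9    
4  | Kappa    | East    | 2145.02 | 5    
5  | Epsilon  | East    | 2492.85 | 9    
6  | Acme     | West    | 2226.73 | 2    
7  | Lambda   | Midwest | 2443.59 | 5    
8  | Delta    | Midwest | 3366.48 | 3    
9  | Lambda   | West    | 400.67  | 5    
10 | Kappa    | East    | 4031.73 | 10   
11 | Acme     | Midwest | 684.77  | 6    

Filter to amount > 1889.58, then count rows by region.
SELECT region, COUNT(*)
FROM orders
WHERE amount > 1889.58
GROUP BY region

Note: WHERE filters rows before grouping.

Result:
  East: 3
  Midwest: 2
  West: 2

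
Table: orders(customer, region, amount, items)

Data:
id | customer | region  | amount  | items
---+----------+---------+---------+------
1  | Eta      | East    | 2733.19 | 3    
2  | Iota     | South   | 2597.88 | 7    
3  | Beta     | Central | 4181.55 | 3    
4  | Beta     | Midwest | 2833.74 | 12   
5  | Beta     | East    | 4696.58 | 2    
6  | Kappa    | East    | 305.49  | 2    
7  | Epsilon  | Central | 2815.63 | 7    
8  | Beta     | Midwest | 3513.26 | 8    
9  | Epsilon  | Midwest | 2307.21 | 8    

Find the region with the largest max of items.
SELECT region, MAX(items) as val
FROM orders
GROUP BY region
ORDER BY val DESC
LIMIT 1

Result: Midwest with max(items) = 12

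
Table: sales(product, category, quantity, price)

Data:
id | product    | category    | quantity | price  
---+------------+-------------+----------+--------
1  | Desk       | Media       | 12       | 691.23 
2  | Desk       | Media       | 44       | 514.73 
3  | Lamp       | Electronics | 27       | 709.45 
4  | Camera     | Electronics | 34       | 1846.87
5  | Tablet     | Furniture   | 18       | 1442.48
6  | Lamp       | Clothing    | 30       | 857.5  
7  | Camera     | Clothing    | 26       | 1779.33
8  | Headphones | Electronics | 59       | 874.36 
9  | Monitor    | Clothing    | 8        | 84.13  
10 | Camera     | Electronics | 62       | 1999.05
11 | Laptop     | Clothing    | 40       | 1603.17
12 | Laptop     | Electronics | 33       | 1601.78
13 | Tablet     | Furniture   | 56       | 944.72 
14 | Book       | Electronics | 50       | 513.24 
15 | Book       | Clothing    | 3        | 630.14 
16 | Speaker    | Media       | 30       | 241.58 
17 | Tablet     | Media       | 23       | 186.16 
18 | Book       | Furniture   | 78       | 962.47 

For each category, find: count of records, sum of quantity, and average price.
SELECT category,
       COUNT(*) as cnt,
       SUM(quantity) as total_quantity,
       AVG(price) as avg_price
FROM sales
GROUP BY category

Result:
  Clothing: 5 records, 107 total quantity, 990.85 avg price
  Electronics: 6 records, 265 total quantity, 1257.46 avg price
  Furniture: 3 records, 152 total quantity, 1116.56 avg price
  Media: 4 records, 109 total quantity, 408.43 avg price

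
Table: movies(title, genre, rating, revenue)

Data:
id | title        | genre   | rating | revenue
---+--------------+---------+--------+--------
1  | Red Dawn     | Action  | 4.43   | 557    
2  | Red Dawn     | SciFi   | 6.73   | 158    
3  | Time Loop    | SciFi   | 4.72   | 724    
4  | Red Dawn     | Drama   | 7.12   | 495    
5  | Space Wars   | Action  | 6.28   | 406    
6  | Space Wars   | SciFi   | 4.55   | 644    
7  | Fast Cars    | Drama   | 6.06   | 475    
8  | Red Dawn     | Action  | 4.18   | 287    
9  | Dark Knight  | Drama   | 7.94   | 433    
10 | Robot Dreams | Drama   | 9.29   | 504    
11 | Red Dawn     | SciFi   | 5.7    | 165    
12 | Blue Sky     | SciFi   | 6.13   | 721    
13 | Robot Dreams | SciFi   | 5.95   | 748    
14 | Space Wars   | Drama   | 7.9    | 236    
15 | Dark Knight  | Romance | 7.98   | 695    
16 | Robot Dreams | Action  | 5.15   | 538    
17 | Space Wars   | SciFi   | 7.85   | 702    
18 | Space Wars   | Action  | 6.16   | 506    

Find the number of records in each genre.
SELECT genre, COUNT(*) as count
FROM movies
GROUP BY genre

Result:
  Action: 5
  Drama: 5
  Romance: 1
  SciFi: 7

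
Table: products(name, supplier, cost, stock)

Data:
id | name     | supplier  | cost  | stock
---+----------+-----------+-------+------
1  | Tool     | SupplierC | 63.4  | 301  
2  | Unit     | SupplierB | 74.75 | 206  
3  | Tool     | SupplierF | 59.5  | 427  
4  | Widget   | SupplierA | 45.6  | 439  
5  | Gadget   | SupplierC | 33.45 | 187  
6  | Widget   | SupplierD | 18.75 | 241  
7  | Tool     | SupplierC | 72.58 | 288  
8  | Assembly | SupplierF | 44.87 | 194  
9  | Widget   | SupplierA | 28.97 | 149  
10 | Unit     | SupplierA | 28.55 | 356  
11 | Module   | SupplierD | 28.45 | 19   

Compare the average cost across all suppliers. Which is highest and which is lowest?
SELECT supplier, AVG(cost)
FROM products
GROUP BY supplier
ORDER BY AVG(cost)

All groups:
  SupplierD: 23.60
  SupplierA: 34.37
  SupplierF: 52.19
  SupplierC: 56.48
  SupplierB: 74.75

Highest: SupplierB (74.75)
Lowest: SupplierD (23.60)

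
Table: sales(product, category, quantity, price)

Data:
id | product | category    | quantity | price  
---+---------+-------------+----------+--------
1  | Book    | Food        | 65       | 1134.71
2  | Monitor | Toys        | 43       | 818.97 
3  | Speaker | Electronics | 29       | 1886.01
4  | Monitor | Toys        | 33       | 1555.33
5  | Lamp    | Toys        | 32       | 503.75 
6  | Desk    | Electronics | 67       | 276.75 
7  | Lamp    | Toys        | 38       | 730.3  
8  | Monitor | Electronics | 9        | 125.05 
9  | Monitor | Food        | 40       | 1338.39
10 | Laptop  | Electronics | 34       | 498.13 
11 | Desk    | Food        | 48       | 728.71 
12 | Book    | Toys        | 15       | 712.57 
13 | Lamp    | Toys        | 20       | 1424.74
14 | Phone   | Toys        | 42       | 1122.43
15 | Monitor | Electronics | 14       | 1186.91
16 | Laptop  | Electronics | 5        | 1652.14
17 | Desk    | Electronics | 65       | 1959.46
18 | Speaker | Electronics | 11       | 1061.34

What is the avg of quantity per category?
SELECT category, AVG(quantity) as result
FROM sales
GROUP BY category

Result:
  Electronics: 29.25
  Food: 51.00
  Toys: 31.86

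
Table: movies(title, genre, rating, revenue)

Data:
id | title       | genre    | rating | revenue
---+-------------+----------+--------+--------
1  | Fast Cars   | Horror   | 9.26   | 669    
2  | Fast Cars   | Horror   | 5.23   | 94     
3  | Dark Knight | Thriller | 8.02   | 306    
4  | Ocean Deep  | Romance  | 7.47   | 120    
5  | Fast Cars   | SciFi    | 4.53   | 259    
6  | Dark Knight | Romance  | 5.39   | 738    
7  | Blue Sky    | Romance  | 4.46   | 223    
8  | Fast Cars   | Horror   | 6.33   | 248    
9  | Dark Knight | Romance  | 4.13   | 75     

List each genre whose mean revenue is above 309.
SELECT genre, AVG(revenue)
FROM movies
GROUP BY genre
HAVING AVG(revenue) > 309

Result:
  Horror: avg=337.00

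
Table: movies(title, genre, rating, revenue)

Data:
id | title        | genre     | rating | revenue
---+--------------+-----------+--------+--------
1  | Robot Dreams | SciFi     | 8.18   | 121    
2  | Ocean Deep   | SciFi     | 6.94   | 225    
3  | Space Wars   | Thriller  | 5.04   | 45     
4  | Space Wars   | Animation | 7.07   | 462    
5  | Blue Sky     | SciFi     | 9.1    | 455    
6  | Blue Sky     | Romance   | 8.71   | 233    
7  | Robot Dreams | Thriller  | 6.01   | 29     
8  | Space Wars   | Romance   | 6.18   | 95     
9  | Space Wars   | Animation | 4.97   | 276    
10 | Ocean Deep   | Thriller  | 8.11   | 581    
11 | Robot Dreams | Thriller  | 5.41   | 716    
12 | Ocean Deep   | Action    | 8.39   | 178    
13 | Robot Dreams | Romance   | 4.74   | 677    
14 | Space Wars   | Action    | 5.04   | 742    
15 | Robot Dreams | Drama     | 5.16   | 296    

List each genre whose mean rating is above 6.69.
SELECT genre, AVG(rating)
FROM movies
GROUP BY genre
HAVING AVG(rating) > 6.69

Result:
  Action: avg=6.72
  SciFi: avg=8.07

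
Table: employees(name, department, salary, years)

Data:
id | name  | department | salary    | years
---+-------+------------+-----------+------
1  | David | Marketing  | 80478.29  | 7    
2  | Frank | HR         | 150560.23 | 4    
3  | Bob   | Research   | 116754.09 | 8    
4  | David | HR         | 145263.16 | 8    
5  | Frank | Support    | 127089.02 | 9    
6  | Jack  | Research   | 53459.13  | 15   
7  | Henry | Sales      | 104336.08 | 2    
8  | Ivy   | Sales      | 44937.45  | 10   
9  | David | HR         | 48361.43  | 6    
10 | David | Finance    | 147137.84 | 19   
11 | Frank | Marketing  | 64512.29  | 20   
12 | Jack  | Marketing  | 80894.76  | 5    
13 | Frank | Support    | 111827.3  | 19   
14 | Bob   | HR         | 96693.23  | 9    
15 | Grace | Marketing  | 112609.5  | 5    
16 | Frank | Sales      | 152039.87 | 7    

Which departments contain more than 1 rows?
SELECT department, COUNT(*) as cnt
FROM employees
GROUP BY department
HAVING COUNT(*) > 1

Result:
  HR: 4
  Marketing: 4
  Research: 2
  Sales: 3
  Support: 2

Note: HAVING filters groups after aggregation, WHERE filters rows before.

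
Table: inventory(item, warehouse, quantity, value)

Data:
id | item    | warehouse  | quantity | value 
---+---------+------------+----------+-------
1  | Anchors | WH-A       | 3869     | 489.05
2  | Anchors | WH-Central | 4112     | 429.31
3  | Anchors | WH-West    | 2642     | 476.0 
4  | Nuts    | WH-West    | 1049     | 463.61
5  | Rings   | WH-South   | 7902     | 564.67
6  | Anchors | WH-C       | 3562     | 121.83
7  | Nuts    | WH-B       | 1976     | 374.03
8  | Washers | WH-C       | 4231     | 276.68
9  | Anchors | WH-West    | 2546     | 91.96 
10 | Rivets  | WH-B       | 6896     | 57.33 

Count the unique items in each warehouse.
SELECT warehouse, COUNT(DISTINCT item)
FROM inventory
GROUP BY warehouse

Result:
  WH-A: 1 distinct
  WH-B: 2 distinct
  WH-C: 2 distinct
  WH-Central: 1 distinct
  WH-South: 1 distinct
  WH-West: 2 distinct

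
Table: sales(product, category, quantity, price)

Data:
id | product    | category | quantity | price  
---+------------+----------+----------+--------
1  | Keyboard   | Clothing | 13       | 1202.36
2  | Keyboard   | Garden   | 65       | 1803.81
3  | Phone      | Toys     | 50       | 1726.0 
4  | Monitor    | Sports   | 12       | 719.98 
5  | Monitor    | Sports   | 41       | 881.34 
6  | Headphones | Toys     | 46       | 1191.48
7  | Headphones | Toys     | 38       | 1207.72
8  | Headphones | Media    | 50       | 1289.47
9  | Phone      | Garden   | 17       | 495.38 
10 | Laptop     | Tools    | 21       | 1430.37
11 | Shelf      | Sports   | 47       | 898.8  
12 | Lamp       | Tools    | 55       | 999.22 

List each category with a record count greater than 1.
SELECT category, COUNT(*) as cnt
FROM sales
GROUP BY category
HAVING COUNT(*) > 1

Result:
  Garden: 2
  Sports: 3
  Tools: 2
  Toys: 3

Note: HAVING filters groups after aggregation, WHERE filters rows before.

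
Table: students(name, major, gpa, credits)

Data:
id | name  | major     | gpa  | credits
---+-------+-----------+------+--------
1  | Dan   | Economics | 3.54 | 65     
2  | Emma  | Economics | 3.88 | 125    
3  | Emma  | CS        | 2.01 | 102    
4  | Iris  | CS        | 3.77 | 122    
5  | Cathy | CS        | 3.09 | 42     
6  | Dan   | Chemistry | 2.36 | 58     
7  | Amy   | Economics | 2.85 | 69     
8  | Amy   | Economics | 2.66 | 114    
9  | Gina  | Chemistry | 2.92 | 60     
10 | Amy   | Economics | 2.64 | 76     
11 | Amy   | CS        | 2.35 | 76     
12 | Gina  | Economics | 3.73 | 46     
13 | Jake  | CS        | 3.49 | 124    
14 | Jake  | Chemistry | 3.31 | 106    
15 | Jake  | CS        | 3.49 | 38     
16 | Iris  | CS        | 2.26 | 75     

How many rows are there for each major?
SELECT major, COUNT(*) as count
FROM students
GROUP BY major

Result:
  CS: 7
  Chemistry: 3
  Economics: 6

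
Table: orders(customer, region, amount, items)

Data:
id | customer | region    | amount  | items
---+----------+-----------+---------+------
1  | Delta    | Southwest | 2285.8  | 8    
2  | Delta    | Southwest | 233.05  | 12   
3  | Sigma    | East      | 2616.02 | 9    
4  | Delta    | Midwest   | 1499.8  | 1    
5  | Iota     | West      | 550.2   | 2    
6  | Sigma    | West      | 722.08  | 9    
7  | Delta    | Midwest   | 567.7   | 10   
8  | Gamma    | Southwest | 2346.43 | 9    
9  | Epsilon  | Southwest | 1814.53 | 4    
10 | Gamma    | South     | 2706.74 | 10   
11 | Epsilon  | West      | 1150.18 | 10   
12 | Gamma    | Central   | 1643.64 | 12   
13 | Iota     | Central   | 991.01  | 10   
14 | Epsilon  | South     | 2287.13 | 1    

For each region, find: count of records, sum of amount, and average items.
SELECT region,
       COUNT(*) as cnt,
       SUM(amount) as total_amount,
       AVG(items) as avg_items
FROM orders
GROUP BY region

Result:
  Central: 2 records, 2634.65 total amount, 11.00 avg items
  East: 1 records, 2616.02 total amount, 9.00 avg items
  Midwest: 2 records, 2067.50 total amount, 5.50 avg items
  South: 2 records, 4993.87 total amount, 5.50 avg items
  Southwest: 4 records, 6679.81 total amount, 8.25 avg items
  West: 3 records, 2422.46 total amount, 7.00 avg items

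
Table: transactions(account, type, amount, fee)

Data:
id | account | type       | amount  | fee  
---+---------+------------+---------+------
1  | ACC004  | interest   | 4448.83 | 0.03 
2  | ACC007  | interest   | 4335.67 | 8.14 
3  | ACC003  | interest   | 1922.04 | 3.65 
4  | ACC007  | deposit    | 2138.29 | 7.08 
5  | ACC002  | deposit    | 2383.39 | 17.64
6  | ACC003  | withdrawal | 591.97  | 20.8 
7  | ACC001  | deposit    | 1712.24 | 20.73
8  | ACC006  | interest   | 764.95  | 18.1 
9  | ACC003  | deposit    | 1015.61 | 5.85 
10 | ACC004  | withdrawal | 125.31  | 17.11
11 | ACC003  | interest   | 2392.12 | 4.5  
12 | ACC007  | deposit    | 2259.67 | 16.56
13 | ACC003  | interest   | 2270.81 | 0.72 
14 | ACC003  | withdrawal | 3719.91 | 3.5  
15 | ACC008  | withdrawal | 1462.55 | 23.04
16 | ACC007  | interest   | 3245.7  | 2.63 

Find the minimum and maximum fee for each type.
SELECT type, MIN(fee), MAX(fee)
FROM transactions
GROUP BY type

Result:
  deposit: min=5.85, max=20.73
  interest: min=0.03, max=18.10
  withdrawal: min=3.50, max=23.04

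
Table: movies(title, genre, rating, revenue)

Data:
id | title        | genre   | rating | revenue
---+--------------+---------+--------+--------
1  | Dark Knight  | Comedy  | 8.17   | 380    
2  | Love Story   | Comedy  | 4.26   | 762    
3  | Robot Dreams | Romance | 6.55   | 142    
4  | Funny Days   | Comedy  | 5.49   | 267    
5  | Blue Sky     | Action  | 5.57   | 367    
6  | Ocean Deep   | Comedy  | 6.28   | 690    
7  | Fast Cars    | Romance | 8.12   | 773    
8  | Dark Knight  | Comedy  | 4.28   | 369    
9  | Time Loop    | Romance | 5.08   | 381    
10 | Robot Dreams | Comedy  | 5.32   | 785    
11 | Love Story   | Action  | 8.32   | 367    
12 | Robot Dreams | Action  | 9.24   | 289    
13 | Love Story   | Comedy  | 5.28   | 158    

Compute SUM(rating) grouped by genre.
SELECT genre, SUM(rating) as result
FROM movies
GROUP BY genre

Result:
  Action: 23.13
  Comedy: 39.08
  Romance: 19.75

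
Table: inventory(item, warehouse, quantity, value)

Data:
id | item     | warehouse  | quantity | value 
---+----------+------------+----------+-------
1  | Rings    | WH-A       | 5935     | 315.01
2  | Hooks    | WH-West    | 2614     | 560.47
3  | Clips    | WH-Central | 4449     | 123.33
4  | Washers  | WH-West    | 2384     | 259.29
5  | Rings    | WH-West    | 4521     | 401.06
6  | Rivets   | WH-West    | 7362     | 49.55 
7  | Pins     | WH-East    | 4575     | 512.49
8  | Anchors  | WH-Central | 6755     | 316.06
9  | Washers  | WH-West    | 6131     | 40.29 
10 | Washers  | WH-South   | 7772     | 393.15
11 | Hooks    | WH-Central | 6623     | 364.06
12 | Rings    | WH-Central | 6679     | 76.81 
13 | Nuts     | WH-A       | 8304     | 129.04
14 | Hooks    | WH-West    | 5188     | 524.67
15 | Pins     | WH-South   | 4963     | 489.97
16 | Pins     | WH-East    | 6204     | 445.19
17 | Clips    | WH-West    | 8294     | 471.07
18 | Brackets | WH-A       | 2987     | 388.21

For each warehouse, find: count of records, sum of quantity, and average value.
SELECT warehouse,
       COUNT(*) as cnt,
       SUM(quantity) as total_quantity,
       AVG(value) as avg_value
FROM inventory
GROUP BY warehouse

Result:
  WH-A: 3 records, 17226 total quantity, 277.42 avg value
  WH-Central: 4 records, 24506 total quantity, 220.07 avg value
  WH-East: 2 records, 10779 total quantity, 478.84 avg value
  WH-South: 2 records, 12735 total quantity, 441.56 avg value
  WH-West: 7 records, 36494 total quantity, 329.49 avg value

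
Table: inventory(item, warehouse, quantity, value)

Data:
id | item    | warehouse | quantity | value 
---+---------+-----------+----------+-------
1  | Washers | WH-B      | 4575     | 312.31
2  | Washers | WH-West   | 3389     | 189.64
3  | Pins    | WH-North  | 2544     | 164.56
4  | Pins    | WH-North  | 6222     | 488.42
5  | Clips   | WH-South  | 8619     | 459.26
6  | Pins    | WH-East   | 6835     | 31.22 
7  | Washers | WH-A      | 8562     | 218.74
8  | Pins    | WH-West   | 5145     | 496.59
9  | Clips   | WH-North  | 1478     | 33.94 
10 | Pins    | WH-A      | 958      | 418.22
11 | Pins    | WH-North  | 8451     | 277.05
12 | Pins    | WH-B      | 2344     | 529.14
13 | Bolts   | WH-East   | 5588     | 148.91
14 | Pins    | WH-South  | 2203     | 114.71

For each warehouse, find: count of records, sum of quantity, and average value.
SELECT warehouse,
       COUNT(*) as cnt,
       SUM(quantity) as total_quantity,
       AVG(value) as avg_value
FROM inventory
GROUP BY warehouse

Result:
  WH-A: 2 records, 9520 total quantity, 318.48 avg value
  WH-B: 2 records, 6919 total quantity, 420.73 avg value
  WH-East: 2 records, 12423 total quantity, 90.07 avg value
  WH-North: 4 records, 18695 total quantity, 240.99 avg value
  WH-South: 2 records, 10822 total quantity, 286.99 avg value
  WH-West: 2 records, 8534 total quantity, 343.12 avg value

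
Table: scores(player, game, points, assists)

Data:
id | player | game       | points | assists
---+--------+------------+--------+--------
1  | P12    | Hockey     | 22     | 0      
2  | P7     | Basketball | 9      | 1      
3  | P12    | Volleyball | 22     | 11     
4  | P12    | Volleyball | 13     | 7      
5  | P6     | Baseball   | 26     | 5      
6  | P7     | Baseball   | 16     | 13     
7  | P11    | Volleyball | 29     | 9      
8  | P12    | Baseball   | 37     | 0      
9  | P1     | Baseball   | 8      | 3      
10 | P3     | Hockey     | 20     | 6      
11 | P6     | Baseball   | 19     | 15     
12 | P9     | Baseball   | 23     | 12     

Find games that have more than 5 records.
SELECT game, COUNT(*) as cnt
FROM scores
GROUP BY game
HAVING COUNT(*) > 5

Result:
  Baseball: 6

Note: HAVING filters groups after aggregation, WHERE filters rows before.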